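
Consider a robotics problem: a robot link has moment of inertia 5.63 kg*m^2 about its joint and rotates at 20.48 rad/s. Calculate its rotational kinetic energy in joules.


KE = (1/2)*I*omega^2 = 0.5*5.63*20.48^2 = 1180.6966

1180.6966 J


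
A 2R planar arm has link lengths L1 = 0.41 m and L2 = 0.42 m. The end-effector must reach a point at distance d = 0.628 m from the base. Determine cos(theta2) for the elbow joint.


cos(th2) = (d^2 - L1^2 - L2^2)/(2*L1*L2) = (0.628^2 - 0.41^2 - 0.42^2)/(2*0.41*0.42) = 0.1448

0.1448


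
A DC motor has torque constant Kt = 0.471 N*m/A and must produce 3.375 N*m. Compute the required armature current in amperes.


I = tau / Kt = 3.375/0.471 = 7.1656

7.1656 A


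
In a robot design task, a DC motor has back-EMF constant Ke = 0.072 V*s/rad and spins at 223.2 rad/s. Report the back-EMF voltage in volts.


V_emf = Ke * omega = 0.072*223.2 = 16.0704

16.0704 V


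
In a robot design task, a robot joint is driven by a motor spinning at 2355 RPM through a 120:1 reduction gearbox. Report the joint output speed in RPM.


omega_joint = omega_motor / N = 2355 / 120 = 19.6250

19.6250 RPM


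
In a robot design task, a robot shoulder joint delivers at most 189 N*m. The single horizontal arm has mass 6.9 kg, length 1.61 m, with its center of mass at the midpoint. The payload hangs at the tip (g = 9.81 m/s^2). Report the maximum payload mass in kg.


tau_arm = m_arm*g*(L/2) = 6.9*9.81*1.61/2 = 54.4896 N*m
tau_payload = tau_max - tau_arm = 189 - 54.4896 = 134.5104
m_payload = tau_payload / (g*L) = 134.5104 / (9.81*1.61) = 8.5165

8.5165 kg


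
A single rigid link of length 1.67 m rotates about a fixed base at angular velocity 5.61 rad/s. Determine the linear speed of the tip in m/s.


v = L*omega = 1.67 * 5.61 = 9.3687

9.3687 m/s


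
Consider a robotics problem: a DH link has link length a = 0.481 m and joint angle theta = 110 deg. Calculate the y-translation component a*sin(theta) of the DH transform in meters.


a*sin(theta) = 0.481*sin(110 deg) = 0.4520

0.4520 m


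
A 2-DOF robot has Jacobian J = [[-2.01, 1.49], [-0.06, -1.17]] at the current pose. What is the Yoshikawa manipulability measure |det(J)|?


det(J) = -2.01*-1.17 - (1.49)*(-0.06) = 2.4411
|det(J)| = 2.4411

2.4411


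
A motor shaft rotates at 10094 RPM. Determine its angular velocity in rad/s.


omega = 10094 * 2*pi/60 = 1057.0412

1057.0412 rad/s


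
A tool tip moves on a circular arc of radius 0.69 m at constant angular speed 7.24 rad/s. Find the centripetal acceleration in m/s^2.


a_c = omega^2 * r = 7.24^2 * 0.69 = 36.1681

36.1681 m/s^2


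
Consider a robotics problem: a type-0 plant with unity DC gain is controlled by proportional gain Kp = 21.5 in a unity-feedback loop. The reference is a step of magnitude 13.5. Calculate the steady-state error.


e_ss = R/(1 + Kp) = 13.5/(1 + 21.5) = 13.5/22.5000 = 0.6000

0.6000


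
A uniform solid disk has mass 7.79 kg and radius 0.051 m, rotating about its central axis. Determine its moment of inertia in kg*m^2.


I = (1/2)*m*R^2 = 0.5*7.79*0.051^2 = 0.0101

0.0101 kg*m^2


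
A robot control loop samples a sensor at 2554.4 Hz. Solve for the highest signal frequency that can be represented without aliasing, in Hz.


f_max = f_s/2 = 2554.4/2 = 1277.2000

1277.2000 Hz


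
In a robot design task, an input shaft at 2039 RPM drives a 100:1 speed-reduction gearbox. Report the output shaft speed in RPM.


omega_out = omega_in / N = 2039 / 100 = 20.3900

20.3900 RPM


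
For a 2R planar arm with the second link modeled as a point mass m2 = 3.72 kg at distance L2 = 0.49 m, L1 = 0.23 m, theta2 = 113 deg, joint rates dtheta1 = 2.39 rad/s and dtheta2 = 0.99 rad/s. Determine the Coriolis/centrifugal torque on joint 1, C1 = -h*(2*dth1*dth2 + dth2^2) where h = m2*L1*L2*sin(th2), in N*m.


h = m2*L1*L2*sin(th2) = 3.72*0.23*0.49*sin(113 deg) = 0.385916
C1 = -h*(2*2.39*0.99 + 0.99^2) = -0.385916*5.7123 = -2.2045

-2.2045 N*m


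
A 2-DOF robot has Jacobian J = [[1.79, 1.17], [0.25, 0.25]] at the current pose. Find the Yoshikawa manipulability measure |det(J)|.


det(J) = 1.79*0.25 - (1.17)*(0.25) = 0.1550
|det(J)| = 0.1550

0.1550


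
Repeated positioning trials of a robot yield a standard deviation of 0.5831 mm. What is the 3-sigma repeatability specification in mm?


repeatability = 3*sigma = 3*0.5831 = 1.7493

1.7493 mm


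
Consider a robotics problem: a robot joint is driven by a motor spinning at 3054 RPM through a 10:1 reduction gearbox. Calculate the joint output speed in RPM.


omega_joint = omega_motor / N = 3054 / 10 = 305.4000

305.4000 RPM


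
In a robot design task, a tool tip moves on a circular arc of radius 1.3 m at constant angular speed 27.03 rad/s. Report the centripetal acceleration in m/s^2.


a_c = omega^2 * r = 27.03^2 * 1.3 = 949.8072

949.8072 m/s^2


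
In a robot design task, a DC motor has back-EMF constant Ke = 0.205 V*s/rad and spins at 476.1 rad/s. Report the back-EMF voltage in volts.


V_emf = Ke * omega = 0.205*476.1 = 97.6005

97.6005 V


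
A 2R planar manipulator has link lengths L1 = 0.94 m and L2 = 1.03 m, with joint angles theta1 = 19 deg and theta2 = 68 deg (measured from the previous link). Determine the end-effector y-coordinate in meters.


y = L1*sin(th1) + L2*sin(th1+th2) = 0.94*sin(19 deg) + 1.03*sin(87 deg) = 1.3346

1.3346 m


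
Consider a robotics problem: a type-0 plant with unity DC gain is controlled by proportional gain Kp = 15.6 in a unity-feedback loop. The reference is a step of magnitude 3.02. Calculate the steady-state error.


e_ss = R/(1 + Kp) = 3.02/(1 + 15.6) = 3.02/16.6000 = 0.1819

0.1819


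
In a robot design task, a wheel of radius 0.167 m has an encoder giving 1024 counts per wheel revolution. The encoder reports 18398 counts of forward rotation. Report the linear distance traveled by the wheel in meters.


revs = 18398/1024 = 17.966797
d = revs * 2*pi*r = 17.966797 * 2*pi*0.167 = 18.8524

18.8524 m


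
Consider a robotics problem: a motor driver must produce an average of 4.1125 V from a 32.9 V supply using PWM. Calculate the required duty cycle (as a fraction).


D = V_avg/V_supply = 4.1125/32.9 = 0.1250

0.1250


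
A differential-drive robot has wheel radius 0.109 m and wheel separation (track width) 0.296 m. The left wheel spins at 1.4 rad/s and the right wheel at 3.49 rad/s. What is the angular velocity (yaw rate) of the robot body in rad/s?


omega = r*(wR - wL)/L = 0.109*(3.49 - (1.4))/0.296 = 0.7696

0.7696 rad/s


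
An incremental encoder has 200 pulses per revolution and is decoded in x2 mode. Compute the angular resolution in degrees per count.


resolution = 360 / (PPR * 2) = 360 / 400 = 0.9000

0.9000 degrees


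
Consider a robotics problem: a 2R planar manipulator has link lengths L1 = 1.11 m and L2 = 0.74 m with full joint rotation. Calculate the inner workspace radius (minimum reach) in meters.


r_min = |L1 - L2| = |1.11 - 0.74| = 0.3700

0.3700 m


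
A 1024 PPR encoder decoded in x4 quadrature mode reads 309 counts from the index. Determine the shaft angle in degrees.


angle = counts * 360 / (PPR*4) = 309 * 360 / 4096 = 27.1582

27.1582 degrees


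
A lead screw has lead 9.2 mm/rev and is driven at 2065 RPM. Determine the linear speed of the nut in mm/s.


v = lead * (RPM/60) = 9.2*2065/60 = 316.6333

316.6333 mm/s


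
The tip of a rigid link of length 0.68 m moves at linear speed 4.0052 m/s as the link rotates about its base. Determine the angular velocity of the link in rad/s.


omega = v / L = 4.0052 / 0.68 = 5.8900

5.8900 rad/s


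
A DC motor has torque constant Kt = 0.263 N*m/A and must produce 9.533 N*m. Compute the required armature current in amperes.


I = tau / Kt = 9.533/0.263 = 36.2471

36.2471 A


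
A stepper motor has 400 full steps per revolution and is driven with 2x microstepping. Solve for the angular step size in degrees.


step = 360/(400*2) = 360/800 = 0.4500

0.4500 degrees


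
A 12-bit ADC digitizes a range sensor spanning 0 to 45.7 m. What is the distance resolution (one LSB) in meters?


res = range / 2^n = 45.7/2^12 = 45.7/4096 = 0.0112

0.0112 m


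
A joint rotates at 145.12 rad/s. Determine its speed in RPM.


RPM = 145.12 * 60/(2*pi) = 1385.7939

1385.7939 RPM


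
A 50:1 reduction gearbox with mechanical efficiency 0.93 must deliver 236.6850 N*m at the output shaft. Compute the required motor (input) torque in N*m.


tau_in = tau_out / (N * eta) = 236.6850 / (50 * 0.93) = 5.0900

5.0900 N*m


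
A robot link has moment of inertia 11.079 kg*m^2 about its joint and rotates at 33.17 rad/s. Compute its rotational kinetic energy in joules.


KE = (1/2)*I*omega^2 = 0.5*11.079*33.17^2 = 6094.8288

6094.8288 J


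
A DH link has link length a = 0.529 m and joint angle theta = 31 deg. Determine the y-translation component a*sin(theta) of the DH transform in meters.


a*sin(theta) = 0.529*sin(31 deg) = 0.2725

0.2725 m


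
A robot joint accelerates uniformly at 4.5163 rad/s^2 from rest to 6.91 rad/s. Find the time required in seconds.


t = delta_omega / alpha = 6.91 / 4.5163 = 1.5300

1.5300 s


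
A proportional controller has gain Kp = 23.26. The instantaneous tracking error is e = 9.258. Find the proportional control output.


u_P = Kp * e = 23.26 * 9.258 = 215.3411

215.3411


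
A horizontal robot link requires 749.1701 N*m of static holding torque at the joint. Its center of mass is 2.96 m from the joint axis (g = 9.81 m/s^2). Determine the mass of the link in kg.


m = tau / (g*L) = 749.1701 / (9.81 * 2.96) = 25.8000

25.8000 kg


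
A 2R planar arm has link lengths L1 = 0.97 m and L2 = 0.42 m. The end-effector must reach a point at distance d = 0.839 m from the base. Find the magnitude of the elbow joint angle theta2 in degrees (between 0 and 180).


cos(th2) = (d^2 - L1^2 - L2^2)/(2*L1*L2) = (0.839^2 - 0.97^2 - 0.42^2)/(2*0.97*0.42) = -0.50733800
th2 = acos(-0.50733800) = 120.4867 deg

120.4867 degrees


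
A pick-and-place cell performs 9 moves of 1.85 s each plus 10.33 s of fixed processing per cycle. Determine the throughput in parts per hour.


T_cycle = 9*1.85 + 10.33 = 26.9800 s
rate = 3600/T = 133.4322

133.4322 parts/hour


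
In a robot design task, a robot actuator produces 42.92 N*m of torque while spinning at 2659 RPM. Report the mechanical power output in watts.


omega = 2659 * 2*pi/60 = 278.449829 rad/s
P = tau * omega = 42.92 * 278.449829 = 11951.0667

11951.0667 W


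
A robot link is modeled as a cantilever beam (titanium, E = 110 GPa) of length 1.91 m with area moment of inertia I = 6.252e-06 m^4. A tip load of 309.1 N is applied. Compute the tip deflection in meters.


delta = F*L^3/(3*E*I) = 309.1*1.91^3/(3*1.100e+11*6.252e-06)
      = 2153.7689261/2063160 = 0.0010

0.0010 m


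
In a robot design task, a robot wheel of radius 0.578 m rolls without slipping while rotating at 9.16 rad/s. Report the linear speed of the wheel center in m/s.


v = omega * r = 9.16 * 0.578 = 5.2945

5.2945 m/s


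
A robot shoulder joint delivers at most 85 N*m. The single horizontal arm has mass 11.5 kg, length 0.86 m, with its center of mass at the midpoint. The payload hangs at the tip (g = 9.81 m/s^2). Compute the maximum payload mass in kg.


tau_arm = m_arm*g*(L/2) = 11.5*9.81*0.86/2 = 48.5105 N*m
tau_payload = tau_max - tau_arm = 85 - 48.5105 = 36.4895
m_payload = tau_payload / (g*L) = 36.4895 / (9.81*0.86) = 4.3251

4.3251 kg


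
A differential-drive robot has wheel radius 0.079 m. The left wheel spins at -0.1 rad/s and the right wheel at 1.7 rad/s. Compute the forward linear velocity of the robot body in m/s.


v = r*(wR + wL)/2 = 0.079*(1.7 + -0.1)/2 = 0.0632

0.0632 m/s


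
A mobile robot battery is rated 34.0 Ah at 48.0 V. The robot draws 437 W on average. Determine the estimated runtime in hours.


E = 34.0*48.0 = 1632.0000 Wh
t = E/P = 1632.0000/437 = 3.7346

3.7346 hours


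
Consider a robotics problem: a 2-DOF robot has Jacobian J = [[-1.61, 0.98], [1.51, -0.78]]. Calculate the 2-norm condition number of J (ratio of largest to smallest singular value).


JJ^T eigenvalues: trace(JJ^T) = 6.4410, det(JJ^T) = det(J)^2 = 0.05017600
s_max^2 = (6.4410 + sqrt(41.28577700))/2 = 6.43320046
s_min^2 = (6.4410 - sqrt(41.28577700))/2 = 0.00779954
kappa = s_max/s_min = sqrt(6.43320046/0.00779954) = 28.7196

28.7196


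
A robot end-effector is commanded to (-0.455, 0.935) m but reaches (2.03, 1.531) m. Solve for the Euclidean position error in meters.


dx = 2.03 - (-0.455) = 2.4850, dy = 1.531 - (0.935) = 0.5960
err = sqrt(6.175225 + 0.355216) = 2.5555

2.5555 m


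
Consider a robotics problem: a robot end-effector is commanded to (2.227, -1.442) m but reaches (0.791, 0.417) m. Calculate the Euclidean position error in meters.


dx = 0.791 - (2.227) = -1.4360, dy = 0.417 - (-1.442) = 1.8590
err = sqrt(2.062096 + 3.455881) = 2.3490

2.3490 m


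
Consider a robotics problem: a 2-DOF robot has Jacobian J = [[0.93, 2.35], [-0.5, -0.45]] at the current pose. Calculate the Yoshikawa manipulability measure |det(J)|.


det(J) = 0.93*-0.45 - (2.35)*(-0.5) = 0.7565
|det(J)| = 0.7565

0.7565


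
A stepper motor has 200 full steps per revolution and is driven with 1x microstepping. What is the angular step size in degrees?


step = 360/(200*1) = 360/200 = 1.8000

1.8000 degrees


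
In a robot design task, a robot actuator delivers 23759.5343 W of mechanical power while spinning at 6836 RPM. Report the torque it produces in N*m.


omega = 6836 * 2*pi/60 = 715.864246 rad/s
tau = P / omega = 23759.5343 / 715.864246 = 33.1900

33.1900 N*m


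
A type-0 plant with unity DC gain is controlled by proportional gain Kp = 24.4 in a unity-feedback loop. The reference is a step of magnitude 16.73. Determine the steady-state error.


e_ss = R/(1 + Kp) = 16.73/(1 + 24.4) = 16.73/25.4000 = 0.6587

0.6587


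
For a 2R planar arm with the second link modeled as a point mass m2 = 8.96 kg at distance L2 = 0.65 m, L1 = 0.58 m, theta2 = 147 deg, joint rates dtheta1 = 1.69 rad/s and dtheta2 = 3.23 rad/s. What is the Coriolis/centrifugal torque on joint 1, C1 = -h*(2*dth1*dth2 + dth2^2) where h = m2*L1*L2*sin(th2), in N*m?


h = m2*L1*L2*sin(th2) = 8.96*0.58*0.65*sin(147 deg) = 1.839747
C1 = -h*(2*1.69*3.23 + 3.23^2) = -1.839747*21.3503 = -39.2792

-39.2792 N*m


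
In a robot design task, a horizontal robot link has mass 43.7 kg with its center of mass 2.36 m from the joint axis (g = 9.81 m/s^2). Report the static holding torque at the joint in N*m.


tau = m*g*L = 43.7 * 9.81 * 2.36 = 1011.7249

1011.7249 N*m


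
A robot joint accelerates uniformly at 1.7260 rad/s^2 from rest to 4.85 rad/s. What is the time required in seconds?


t = delta_omega / alpha = 4.85 / 1.7260 = 2.8100

2.8100 s


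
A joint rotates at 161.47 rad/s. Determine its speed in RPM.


RPM = 161.47 * 60/(2*pi) = 1541.9249

1541.9249 RPM


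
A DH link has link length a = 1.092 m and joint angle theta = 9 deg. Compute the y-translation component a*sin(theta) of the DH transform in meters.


a*sin(theta) = 1.092*sin(9 deg) = 0.1708

0.1708 m


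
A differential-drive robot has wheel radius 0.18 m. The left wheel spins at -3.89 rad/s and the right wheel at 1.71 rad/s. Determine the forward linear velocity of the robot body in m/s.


v = r*(wR + wL)/2 = 0.18*(1.71 + -3.89)/2 = -0.1962

-0.1962 m/s


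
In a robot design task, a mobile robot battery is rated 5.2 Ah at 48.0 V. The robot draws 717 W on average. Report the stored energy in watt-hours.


E = capacity * V = 5.2*48.0 = 249.6000

249.6000 Wh


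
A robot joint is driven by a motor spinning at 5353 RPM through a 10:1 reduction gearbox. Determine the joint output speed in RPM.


omega_joint = omega_motor / N = 5353 / 10 = 535.3000

535.3000 RPM


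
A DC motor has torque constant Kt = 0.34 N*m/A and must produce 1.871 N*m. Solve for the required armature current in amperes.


I = tau / Kt = 1.871/0.34 = 5.5029

5.5029 A


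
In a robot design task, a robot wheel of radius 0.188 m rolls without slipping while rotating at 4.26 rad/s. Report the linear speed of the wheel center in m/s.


v = omega * r = 4.26 * 0.188 = 0.8009

0.8009 m/s


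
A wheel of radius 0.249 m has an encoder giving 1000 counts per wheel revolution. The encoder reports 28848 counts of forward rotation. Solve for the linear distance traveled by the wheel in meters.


revs = 28848/1000 = 28.848000
d = revs * 2*pi*r = 28.848000 * 2*pi*0.249 = 45.1331

45.1331 m


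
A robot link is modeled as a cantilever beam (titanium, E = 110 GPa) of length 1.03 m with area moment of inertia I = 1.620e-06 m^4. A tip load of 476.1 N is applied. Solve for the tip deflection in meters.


delta = F*L^3/(3*E*I) = 476.1*1.03^3/(3*1.100e+11*1.620e-06)
      = 520.2473247/534600 = 9.7315e-04

9.7315e-04 m


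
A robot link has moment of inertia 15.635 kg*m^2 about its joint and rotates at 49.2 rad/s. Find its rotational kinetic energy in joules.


KE = (1/2)*I*omega^2 = 0.5*15.635*49.2^2 = 18923.3532

18923.3532 J


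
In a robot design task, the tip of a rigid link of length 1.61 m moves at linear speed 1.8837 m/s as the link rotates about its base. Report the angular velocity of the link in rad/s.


omega = v / L = 1.8837 / 1.61 = 1.1700

1.1700 rad/s


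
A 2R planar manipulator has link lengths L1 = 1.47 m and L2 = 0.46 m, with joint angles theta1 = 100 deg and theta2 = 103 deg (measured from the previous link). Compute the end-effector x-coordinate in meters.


x = L1*cos(th1) + L2*cos(th1+th2) = 1.47*cos(100 deg) + 0.46*cos(203 deg) = -0.6787

-0.6787 m


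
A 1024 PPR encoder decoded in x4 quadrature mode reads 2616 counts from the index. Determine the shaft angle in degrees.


angle = counts * 360 / (PPR*4) = 2616 * 360 / 4096 = 229.9219

229.9219 degrees


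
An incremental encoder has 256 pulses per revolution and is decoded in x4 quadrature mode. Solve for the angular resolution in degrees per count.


resolution = 360 / (PPR * 4) = 360 / 1024 = 0.3516

0.3516 degrees


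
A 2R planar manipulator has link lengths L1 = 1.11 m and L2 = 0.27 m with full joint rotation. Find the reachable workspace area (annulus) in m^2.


r_max = L1 + L2 = 1.3800, r_min = |L1 - L2| = 0.8400
A = pi*(r_max^2 - r_min^2) = pi*(1.9044 - 0.7056) = 3.7661

3.7661 m^2


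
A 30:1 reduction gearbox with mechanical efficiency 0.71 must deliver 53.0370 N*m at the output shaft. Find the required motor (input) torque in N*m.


tau_in = tau_out / (N * eta) = 53.0370 / (30 * 0.71) = 2.4900

2.4900 N*m


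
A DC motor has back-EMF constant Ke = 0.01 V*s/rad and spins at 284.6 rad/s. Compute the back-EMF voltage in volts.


V_emf = Ke * omega = 0.01*284.6 = 2.8460

2.8460 V


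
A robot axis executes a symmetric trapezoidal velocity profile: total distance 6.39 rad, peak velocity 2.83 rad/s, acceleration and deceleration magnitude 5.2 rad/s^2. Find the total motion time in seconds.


t_acc = v/a = 2.83/5.2 = 0.544231 s
d_acc = v^2/(2a) = 0.770087 rad (each ramp)
d_cruise = 6.39 - 2*0.770087 = 4.849826 rad
t_cruise = 4.849826/2.83 = 1.713719 s
t_total = 2*0.544231 + 1.713719 = 2.8022

2.8022 s


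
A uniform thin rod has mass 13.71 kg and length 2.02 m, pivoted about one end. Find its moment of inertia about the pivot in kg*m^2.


I = (1/3)*m*L^2 = (1/3)*13.71*2.02^2 = 18.6474

18.6474 kg*m^2


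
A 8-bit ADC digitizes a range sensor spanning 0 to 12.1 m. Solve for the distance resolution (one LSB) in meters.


res = range / 2^n = 12.1/2^8 = 12.1/256 = 0.0473

0.0473 m


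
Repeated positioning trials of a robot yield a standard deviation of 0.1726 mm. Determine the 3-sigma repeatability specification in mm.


repeatability = 3*sigma = 3*0.1726 = 0.5178

0.5178 mm


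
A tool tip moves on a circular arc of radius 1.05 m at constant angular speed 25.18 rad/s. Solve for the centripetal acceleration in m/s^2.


a_c = omega^2 * r = 25.18^2 * 1.05 = 665.7340

665.7340 m/s^2


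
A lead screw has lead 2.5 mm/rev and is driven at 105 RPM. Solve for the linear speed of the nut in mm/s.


v = lead * (RPM/60) = 2.5*105/60 = 4.3750

4.3750 mm/s


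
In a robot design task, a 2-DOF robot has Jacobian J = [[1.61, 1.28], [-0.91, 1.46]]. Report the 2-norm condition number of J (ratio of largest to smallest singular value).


JJ^T eigenvalues: trace(JJ^T) = 7.1902, det(JJ^T) = det(J)^2 = 12.35803716
s_max^2 = (7.1902 + sqrt(2.26682740))/2 = 4.34789934
s_min^2 = (7.1902 - sqrt(2.26682740))/2 = 2.84230066
kappa = s_max/s_min = sqrt(4.34789934/2.84230066) = 1.2368

1.2368


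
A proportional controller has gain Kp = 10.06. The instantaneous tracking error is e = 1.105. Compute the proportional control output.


u_P = Kp * e = 10.06 * 1.105 = 11.1163

11.1163


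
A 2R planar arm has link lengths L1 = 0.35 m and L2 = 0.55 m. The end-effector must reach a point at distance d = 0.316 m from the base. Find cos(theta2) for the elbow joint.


cos(th2) = (d^2 - L1^2 - L2^2)/(2*L1*L2) = (0.316^2 - 0.35^2 - 0.55^2)/(2*0.35*0.55) = -0.8445

-0.8445


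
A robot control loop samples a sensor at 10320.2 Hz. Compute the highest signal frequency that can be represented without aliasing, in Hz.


f_max = f_s/2 = 10320.2/2 = 5160.1000

5160.1000 Hz


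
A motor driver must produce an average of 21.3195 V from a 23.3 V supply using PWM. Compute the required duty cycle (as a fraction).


D = V_avg/V_supply = 21.3195/23.3 = 0.9150

0.9150


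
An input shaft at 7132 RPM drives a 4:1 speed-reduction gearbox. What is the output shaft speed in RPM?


omega_out = omega_in / N = 7132 / 4 = 1783.0000

1783.0000 RPM


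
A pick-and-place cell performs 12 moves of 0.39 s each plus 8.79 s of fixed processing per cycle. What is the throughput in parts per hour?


T_cycle = 12*0.39 + 8.79 = 13.4700 s
rate = 3600/T = 267.2606

267.2606 parts/hour


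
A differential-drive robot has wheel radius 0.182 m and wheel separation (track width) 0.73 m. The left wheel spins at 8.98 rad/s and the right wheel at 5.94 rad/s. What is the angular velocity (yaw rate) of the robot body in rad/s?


omega = r*(wR - wL)/L = 0.182*(5.94 - (8.98))/0.73 = -0.7579

-0.7579 rad/s


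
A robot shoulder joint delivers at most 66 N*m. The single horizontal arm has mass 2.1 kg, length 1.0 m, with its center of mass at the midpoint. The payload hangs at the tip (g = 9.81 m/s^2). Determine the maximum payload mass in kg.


tau_arm = m_arm*g*(L/2) = 2.1*9.81*1.0/2 = 10.3005 N*m
tau_payload = tau_max - tau_arm = 66 - 10.3005 = 55.6995
m_payload = tau_payload / (g*L) = 55.6995 / (9.81*1.0) = 5.6778

5.6778 kg


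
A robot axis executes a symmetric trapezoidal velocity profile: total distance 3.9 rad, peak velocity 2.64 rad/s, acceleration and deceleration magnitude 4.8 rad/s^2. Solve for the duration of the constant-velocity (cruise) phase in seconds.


t_acc = v/a = 0.550000 s, d_acc = v^2/(2a) = 0.726000 rad each
d_cruise = 3.9 - 2*0.726000 = 2.448000 rad
t_cruise = d_cruise/v = 2.448000/2.64 = 0.9273

0.9273 s


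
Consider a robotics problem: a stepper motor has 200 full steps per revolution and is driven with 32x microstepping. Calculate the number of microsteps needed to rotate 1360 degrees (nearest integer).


step_size = 360/(200*32) = 360/6400 = 0.056250 deg
n = 1360/(360/6400) = 1360*6400/360 = 24177.7778 -> 24178

24178 steps


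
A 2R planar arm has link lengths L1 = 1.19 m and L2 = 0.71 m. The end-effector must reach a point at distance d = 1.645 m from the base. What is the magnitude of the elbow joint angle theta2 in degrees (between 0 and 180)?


cos(th2) = (d^2 - L1^2 - L2^2)/(2*L1*L2) = (1.645^2 - 1.19^2 - 0.71^2)/(2*1.19*0.71) = 0.46504024
th2 = acos(0.46504024) = 62.2872 deg

62.2872 degrees


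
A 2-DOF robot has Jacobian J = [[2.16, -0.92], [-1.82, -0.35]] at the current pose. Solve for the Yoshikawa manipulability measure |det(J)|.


det(J) = 2.16*-0.35 - (-0.92)*(-1.82) = -2.4304
|det(J)| = 2.4304

2.4304


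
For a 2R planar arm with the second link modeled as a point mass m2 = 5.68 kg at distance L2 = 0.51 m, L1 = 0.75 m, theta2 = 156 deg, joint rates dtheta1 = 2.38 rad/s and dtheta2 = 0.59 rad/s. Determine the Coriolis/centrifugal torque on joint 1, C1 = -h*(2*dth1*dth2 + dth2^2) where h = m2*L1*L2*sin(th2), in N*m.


h = m2*L1*L2*sin(th2) = 5.68*0.75*0.51*sin(156 deg) = 0.883676
C1 = -h*(2*2.38*0.59 + 0.59^2) = -0.883676*3.1565 = -2.7893

-2.7893 N*m


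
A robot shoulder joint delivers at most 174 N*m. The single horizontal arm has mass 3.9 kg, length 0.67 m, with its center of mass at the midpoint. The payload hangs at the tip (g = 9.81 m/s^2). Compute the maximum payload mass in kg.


tau_arm = m_arm*g*(L/2) = 3.9*9.81*0.67/2 = 12.8168 N*m
tau_payload = tau_max - tau_arm = 174 - 12.8168 = 161.1832
m_payload = tau_payload / (g*L) = 161.1832 / (9.81*0.67) = 24.5231

24.5231 kg


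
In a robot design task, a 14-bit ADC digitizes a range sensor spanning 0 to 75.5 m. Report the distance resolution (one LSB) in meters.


res = range / 2^n = 75.5/2^14 = 75.5/16384 = 0.0046

0.0046 m


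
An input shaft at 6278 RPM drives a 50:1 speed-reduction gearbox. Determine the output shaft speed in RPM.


omega_out = omega_in / N = 6278 / 50 = 125.5600

125.5600 RPM


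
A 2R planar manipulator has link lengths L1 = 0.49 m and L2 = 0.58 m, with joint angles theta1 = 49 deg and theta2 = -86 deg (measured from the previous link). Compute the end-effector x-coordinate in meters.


x = L1*cos(th1) + L2*cos(th1+th2) = 0.49*cos(49 deg) + 0.58*cos(-37 deg) = 0.7847

0.7847 m


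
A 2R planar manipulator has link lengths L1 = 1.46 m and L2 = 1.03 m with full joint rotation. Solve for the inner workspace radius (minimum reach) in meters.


r_min = |L1 - L2| = |1.46 - 1.03| = 0.4300

0.4300 m


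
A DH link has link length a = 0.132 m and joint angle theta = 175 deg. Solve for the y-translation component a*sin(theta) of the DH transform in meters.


a*sin(theta) = 0.132*sin(175 deg) = 0.0115

0.0115 m


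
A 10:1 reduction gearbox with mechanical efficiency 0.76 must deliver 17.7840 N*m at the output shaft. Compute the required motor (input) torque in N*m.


tau_in = tau_out / (N * eta) = 17.7840 / (10 * 0.76) = 2.3400

2.3400 N*m


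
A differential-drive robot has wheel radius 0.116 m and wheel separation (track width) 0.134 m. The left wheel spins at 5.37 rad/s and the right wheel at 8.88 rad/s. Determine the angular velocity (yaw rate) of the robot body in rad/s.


omega = r*(wR - wL)/L = 0.116*(8.88 - (5.37))/0.134 = 3.0385

3.0385 rad/s


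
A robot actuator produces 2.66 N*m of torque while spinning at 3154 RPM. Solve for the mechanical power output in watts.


omega = 3154 * 2*pi/60 = 330.286108 rad/s
P = tau * omega = 2.66 * 330.286108 = 878.5610

878.5610 W


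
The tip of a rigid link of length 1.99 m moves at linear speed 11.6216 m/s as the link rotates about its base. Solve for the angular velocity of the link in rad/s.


omega = v / L = 11.6216 / 1.99 = 5.8400

5.8400 rad/s


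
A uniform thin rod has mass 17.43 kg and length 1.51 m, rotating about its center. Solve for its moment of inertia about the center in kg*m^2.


I = (1/12)*m*L^2 = (1/12)*17.43*1.51^2 = 3.3118

3.3118 kg*m^2


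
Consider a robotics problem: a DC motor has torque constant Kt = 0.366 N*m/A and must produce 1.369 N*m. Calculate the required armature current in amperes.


I = tau / Kt = 1.369/0.366 = 3.7404

3.7404 A


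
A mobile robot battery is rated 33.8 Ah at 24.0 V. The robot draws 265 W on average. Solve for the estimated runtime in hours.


E = 33.8*24.0 = 811.2000 Wh
t = E/P = 811.2000/265 = 3.0611

3.0611 hours


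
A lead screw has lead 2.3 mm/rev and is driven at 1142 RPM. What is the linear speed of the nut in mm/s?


v = lead * (RPM/60) = 2.3*1142/60 = 43.7767

43.7767 mm/s


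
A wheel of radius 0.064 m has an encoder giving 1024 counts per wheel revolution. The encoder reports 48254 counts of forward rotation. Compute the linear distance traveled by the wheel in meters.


revs = 48254/1024 = 47.123047
d = revs * 2*pi*r = 47.123047 * 2*pi*0.064 = 18.9493

18.9493 m


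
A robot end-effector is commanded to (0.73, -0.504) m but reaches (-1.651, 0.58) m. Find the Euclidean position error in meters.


dx = -1.651 - (0.73) = -2.3810, dy = 0.58 - (-0.504) = 1.0840
err = sqrt(5.669161 + 1.175056) = 2.6161

2.6161 m


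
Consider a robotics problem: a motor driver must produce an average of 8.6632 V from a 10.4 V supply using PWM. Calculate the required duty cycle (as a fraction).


D = V_avg/V_supply = 8.6632/10.4 = 0.8330

0.8330


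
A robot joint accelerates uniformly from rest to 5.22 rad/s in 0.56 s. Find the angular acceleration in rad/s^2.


alpha = delta_omega / t = 5.22 / 0.56 = 9.3214

9.3214 rad/s^2


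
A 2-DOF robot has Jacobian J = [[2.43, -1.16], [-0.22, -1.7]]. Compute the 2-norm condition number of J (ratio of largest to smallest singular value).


JJ^T eigenvalues: trace(JJ^T) = 10.1889, det(JJ^T) = det(J)^2 = 19.23875044
s_max^2 = (10.1889 + sqrt(26.85868145))/2 = 7.68571810
s_min^2 = (10.1889 - sqrt(26.85868145))/2 = 2.50318190
kappa = s_max/s_min = sqrt(7.68571810/2.50318190) = 1.7522

1.7522


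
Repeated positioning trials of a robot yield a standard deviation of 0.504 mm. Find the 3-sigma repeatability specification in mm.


repeatability = 3*sigma = 3*0.504 = 1.5120

1.5120 mm


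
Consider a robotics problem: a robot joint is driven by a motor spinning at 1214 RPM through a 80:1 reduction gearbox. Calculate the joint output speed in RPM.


omega_joint = omega_motor / N = 1214 / 80 = 15.1750

15.1750 RPM


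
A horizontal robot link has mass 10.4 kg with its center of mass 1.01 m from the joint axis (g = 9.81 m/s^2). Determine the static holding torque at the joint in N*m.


tau = m*g*L = 10.4 * 9.81 * 1.01 = 103.0442

103.0442 N*m


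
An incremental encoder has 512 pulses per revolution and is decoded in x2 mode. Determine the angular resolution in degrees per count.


resolution = 360 / (PPR * 2) = 360 / 1024 = 0.3516

0.3516 degrees


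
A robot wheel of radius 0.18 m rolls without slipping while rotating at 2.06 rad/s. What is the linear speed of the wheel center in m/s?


v = omega * r = 2.06 * 0.18 = 0.3708

0.3708 m/s


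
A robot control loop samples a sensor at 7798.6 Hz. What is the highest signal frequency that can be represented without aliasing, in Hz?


f_max = f_s/2 = 7798.6/2 = 3899.3000

3899.3000 Hz


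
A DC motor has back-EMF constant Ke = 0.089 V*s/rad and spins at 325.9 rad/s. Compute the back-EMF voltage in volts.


V_emf = Ke * omega = 0.089*325.9 = 29.0051

29.0051 V


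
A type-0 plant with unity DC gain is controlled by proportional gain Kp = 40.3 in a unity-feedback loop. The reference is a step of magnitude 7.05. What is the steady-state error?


e_ss = R/(1 + Kp) = 7.05/(1 + 40.3) = 7.05/41.3000 = 0.1707

0.1707


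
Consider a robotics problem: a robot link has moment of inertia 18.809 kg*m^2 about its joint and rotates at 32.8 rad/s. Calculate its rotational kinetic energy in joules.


KE = (1/2)*I*omega^2 = 0.5*18.809*32.8^2 = 10117.7373

10117.7373 J


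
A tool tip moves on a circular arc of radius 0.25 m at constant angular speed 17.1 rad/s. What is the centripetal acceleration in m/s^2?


a_c = omega^2 * r = 17.1^2 * 0.25 = 73.1025

73.1025 m/s^2


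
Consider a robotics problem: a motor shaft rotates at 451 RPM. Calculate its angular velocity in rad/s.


omega = 451 * 2*pi/60 = 47.2286

47.2286 rad/s


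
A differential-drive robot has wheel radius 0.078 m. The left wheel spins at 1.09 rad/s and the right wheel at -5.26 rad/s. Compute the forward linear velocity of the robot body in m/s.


v = r*(wR + wL)/2 = 0.078*(-5.26 + 1.09)/2 = -0.1626

-0.1626 m/s


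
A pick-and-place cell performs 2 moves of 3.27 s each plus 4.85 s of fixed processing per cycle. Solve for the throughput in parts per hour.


T_cycle = 2*3.27 + 4.85 = 11.3900 s
rate = 3600/T = 316.0667

316.0667 parts/hour


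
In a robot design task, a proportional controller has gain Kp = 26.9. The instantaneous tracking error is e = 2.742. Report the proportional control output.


u_P = Kp * e = 26.9 * 2.742 = 73.7598

73.7598


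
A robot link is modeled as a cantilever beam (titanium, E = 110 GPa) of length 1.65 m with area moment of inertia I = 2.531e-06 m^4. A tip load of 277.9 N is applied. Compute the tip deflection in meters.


delta = F*L^3/(3*E*I) = 277.9*1.65^3/(3*1.100e+11*2.531e-06)
      = 1248.3615375/835230 = 0.0015

0.0015 m


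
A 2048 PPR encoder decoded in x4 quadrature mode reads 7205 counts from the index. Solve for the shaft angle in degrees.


angle = counts * 360 / (PPR*4) = 7205 * 360 / 8192 = 316.6260

316.6260 degrees


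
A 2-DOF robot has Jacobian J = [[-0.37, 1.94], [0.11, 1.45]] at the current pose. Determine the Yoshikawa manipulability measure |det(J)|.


det(J) = -0.37*1.45 - (1.94)*(0.11) = -0.7499
|det(J)| = 0.7499

0.7499


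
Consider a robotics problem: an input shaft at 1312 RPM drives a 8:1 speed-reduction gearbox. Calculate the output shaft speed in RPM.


omega_out = omega_in / N = 1312 / 8 = 164.0000

164.0000 RPM


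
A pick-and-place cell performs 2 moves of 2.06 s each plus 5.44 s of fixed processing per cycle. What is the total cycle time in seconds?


T = 2*2.06 + 5.44 = 9.5600

9.5600 s


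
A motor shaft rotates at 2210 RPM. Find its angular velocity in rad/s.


omega = 2210 * 2*pi/60 = 231.4307

231.4307 rad/s


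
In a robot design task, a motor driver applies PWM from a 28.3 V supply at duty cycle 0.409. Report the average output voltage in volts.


V_avg = V_supply * D = 28.3*0.409 = 11.5747

11.5747 V


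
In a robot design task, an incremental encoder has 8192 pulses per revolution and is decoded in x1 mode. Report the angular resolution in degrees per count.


resolution = 360 / (PPR * 1) = 360 / 8192 = 0.0439

0.0439 degrees


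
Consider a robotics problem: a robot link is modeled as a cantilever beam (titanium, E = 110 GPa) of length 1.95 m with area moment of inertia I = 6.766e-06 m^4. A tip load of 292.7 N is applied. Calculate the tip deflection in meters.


delta = F*L^3/(3*E*I) = 292.7*1.95^3/(3*1.100e+11*6.766e-06)
      = 2170.3339125/2232780 = 9.7203e-04

9.7203e-04 m


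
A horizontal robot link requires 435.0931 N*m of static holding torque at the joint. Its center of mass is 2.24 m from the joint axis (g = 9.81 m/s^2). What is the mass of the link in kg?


m = tau / (g*L) = 435.0931 / (9.81 * 2.24) = 19.8000

19.8000 kg


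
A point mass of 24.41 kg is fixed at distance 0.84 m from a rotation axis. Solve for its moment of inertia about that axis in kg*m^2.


I = m*r^2 = 24.41*0.84^2 = 17.2237

17.2237 kg*m^2


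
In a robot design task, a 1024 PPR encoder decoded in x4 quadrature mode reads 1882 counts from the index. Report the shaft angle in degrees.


angle = counts * 360 / (PPR*4) = 1882 * 360 / 4096 = 165.4102

165.4102 degrees


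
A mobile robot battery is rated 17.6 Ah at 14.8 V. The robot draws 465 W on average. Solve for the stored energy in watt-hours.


E = capacity * V = 17.6*14.8 = 260.4800

260.4800 Wh


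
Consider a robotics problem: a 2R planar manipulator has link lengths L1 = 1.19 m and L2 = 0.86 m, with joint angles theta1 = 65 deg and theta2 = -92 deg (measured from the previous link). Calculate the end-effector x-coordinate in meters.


x = L1*cos(th1) + L2*cos(th1+th2) = 1.19*cos(65 deg) + 0.86*cos(-27 deg) = 1.2692

1.2692 m


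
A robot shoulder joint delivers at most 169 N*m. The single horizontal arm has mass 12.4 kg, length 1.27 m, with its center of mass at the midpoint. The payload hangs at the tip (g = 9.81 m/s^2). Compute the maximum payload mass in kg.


tau_arm = m_arm*g*(L/2) = 12.4*9.81*1.27/2 = 77.2439 N*m
tau_payload = tau_max - tau_arm = 169 - 77.2439 = 91.7561
m_payload = tau_payload / (g*L) = 91.7561 / (9.81*1.27) = 7.3648

7.3648 kg


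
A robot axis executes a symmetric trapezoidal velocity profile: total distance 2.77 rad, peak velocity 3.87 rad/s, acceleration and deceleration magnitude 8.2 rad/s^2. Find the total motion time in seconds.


t_acc = v/a = 3.87/8.2 = 0.471951 s
d_acc = v^2/(2a) = 0.913226 rad (each ramp)
d_cruise = 2.77 - 2*0.913226 = 0.943548 rad
t_cruise = 0.943548/3.87 = 0.243811 s
t_total = 2*0.471951 + 0.243811 = 1.1877

1.1877 s


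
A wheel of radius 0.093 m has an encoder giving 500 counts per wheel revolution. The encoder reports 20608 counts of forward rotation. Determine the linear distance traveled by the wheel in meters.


revs = 20608/500 = 41.216000
d = revs * 2*pi*r = 41.216000 * 2*pi*0.093 = 24.0840

24.0840 m


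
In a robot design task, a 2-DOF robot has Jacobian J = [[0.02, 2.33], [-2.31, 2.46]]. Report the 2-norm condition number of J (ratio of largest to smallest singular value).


JJ^T eigenvalues: trace(JJ^T) = 16.8170, det(JJ^T) = det(J)^2 = 29.50119225
s_max^2 = (16.8170 + sqrt(164.80672000))/2 = 14.82735348
s_min^2 = (16.8170 - sqrt(164.80672000))/2 = 1.98964652
kappa = s_max/s_min = sqrt(14.82735348/1.98964652) = 2.7299

2.7299


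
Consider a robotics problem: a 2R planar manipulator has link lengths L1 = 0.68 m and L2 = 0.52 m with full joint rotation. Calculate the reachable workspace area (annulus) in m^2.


r_max = L1 + L2 = 1.2000, r_min = |L1 - L2| = 0.1600
A = pi*(r_max^2 - r_min^2) = pi*(1.4400 - 0.0256) = 4.4435

4.4435 m^2


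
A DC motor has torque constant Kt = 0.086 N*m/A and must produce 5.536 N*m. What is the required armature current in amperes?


I = tau / Kt = 5.536/0.086 = 64.3721

64.3721 A


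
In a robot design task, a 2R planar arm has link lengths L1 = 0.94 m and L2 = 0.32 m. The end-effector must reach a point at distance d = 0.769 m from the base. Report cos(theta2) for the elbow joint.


cos(th2) = (d^2 - L1^2 - L2^2)/(2*L1*L2) = (0.769^2 - 0.94^2 - 0.32^2)/(2*0.94*0.32) = -0.6560

-0.6560


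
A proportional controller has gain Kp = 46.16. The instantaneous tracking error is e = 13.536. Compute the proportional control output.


u_P = Kp * e = 46.16 * 13.536 = 624.8218

624.8218


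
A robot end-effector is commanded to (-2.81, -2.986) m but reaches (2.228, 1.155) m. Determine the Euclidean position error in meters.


dx = 2.228 - (-2.81) = 5.0380, dy = 1.155 - (-2.986) = 4.1410
err = sqrt(25.381444 + 17.147881) = 6.5215

6.5215 m


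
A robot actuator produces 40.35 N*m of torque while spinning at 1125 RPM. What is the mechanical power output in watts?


omega = 1125 * 2*pi/60 = 117.809725 rad/s
P = tau * omega = 40.35 * 117.809725 = 4753.6224

4753.6224 W


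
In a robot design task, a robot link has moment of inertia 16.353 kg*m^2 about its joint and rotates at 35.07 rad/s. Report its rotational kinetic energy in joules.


KE = (1/2)*I*omega^2 = 0.5*16.353*35.07^2 = 10056.3174

10056.3174 J


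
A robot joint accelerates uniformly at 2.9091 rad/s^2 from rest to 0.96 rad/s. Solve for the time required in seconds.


t = delta_omega / alpha = 0.96 / 2.9091 = 0.3300

0.3300 s


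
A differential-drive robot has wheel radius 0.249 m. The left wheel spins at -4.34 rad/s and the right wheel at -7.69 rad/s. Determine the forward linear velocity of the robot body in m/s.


v = r*(wR + wL)/2 = 0.249*(-7.69 + -4.34)/2 = -1.4977

-1.4977 m/s


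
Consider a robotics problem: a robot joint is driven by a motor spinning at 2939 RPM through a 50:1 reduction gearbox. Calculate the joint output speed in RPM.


omega_joint = omega_motor / N = 2939 / 50 = 58.7800

58.7800 RPM
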